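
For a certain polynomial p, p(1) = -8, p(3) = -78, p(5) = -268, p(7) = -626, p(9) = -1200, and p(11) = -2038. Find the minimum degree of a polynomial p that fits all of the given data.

3

Forward differences of the values at u = 1, 3, 5, 7, 9, 11:
  p  : -8  -78  -268  -626  -1200  -2038
  Δ  : -70  -190  -358  -574  -838
  Δ^2: -120  -168  -216  -264
  Δ^3: -48  -48  -48
  Δ^4: 0  0
  Δ^5: 0
The third differences are constant (-48) and nonzero, while all higher differences vanish, so the minimal degree is 3.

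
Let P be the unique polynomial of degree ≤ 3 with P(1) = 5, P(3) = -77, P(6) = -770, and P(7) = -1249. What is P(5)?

Write P(n) = an^3 + bn^2 + cn + d. Substituting each data point gives a linear system:
  a + b + c + d = 5
  27a + 9b + 3c + d = -77
  216a + 36b + 6c + d = -770
  343a + 49b + 7c + d = -1249
Solving the system yields a = -4, b = 2, c = 3, d = 4.
So P(n) = -4n^3 + 2n^2 + 3n + 4.
Then P(5) = -431.

-431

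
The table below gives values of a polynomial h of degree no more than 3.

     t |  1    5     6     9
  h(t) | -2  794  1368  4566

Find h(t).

h(t) = 6t^3 + 3t^2 - 5t - 6

Using the Lagrange interpolation formula with nodes 1, 5, 6, 9:
  L_0(t) = (t - 5)(t - 6)(t - 9) / -160
  L_1(t) = (t - 1)(t - 6)(t - 9) / 16
  L_2(t) = (t - 1)(t - 5)(t - 9) / -15
  L_3(t) = (t - 1)(t - 5)(t - 6) / 96
Then h(t) = -2·L_0(t) + 794·L_1(t) + 1368·L_2(t) + 4566·L_3(t).
Expanding and collecting terms gives h(t) = 6t³ + 3t² - 5t - 6.
Check: h(9) = 4566. ✓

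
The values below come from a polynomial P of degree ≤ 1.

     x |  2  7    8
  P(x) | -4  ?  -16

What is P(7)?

-14

The 2 known points determine the degree-1 polynomial uniquely.
Write P(x) = ax + b. Substituting each data point gives a linear system:
  2a + b = -4
  8a + b = -16
Solving the system yields a = -2, b = 0.
So P(x) = -2x.
Then P(7) = -14.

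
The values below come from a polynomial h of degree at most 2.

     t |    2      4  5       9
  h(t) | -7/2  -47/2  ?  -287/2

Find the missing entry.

-79/2

The 3 known points determine the degree-2 polynomial uniquely.
Write h(t) = at^2 + bt + c. Substituting each data point gives a linear system:
  4a + 2b + c = -7/2
  16a + 4b + c = -47/2
  81a + 9b + c = -287/2
Solving the system yields a = -2, b = 2, c = 1/2.
So h(t) = -2t² + 2t + 1/2.
Then h(5) = -79/2.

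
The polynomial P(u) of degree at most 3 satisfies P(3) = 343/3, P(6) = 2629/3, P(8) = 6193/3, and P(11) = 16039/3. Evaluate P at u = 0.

Using the Lagrange interpolation formula with nodes 3, 6, 8, 11:
  L_0(u) = (u - 6)(u - 8)(u - 11) / -120
  L_1(u) = (u - 3)(u - 8)(u - 11) / 30
  L_2(u) = (u - 3)(u - 6)(u - 11) / -30
  L_3(u) = (u - 3)(u - 6)(u - 8) / 120
Then P(u) = 343/3·L_0(u) + 2629/3·L_1(u) + 6193/3·L_2(u) + 16039/3·L_3(u).
Expanding and collecting terms gives P(u) = 4u³ + 2u + 1/3.
Evaluating at u = 0: P(0) = 1/3.

1/3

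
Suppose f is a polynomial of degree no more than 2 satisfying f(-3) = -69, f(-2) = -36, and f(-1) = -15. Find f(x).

Write f(x) = ax^2 + bx + c. Substituting each data point gives a linear system:
  9a - 3b + c = -69
  4a - 2b + c = -36
  a - b + c = -15
Solving the system yields a = -6, b = 3, c = -6.
So f(x) = -6x^2 + 3x - 6.
Check: f(-3) = -69. ✓

f(x) = -6x^2 + 3x - 6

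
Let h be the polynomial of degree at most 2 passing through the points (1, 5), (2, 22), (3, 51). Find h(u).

Write h(u) = au^2 + bu + c. Substituting each data point gives a linear system:
  a + b + c = 5
  4a + 2b + c = 22
  9a + 3b + c = 51
Solving the system yields a = 6, b = -1, c = 0.
So h(u) = 6u² - u.
Check: h(3) = 51. ✓

h(u) = 6u^2 - u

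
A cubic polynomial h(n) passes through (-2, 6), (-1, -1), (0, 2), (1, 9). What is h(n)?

Using the Lagrange interpolation formula with nodes -2, -1, 0, 1:
  L_0(n) = (n + 1)n(n - 1) / -6
  L_1(n) = (n + 2)n(n - 1) / 2
  L_2(n) = (n + 2)(n + 1)(n - 1) / -2
  L_3(n) = (n + 2)(n + 1)n / 6
Then h(n) = 6·L_0(n) - 1·L_1(n) + 2·L_2(n) + 9·L_3(n).
Expanding and collecting terms gives h(n) = -n³ + 2n² + 6n + 2.
Check: h(-1) = -1. ✓

h(n) = -n^3 + 2n^2 + 6n + 2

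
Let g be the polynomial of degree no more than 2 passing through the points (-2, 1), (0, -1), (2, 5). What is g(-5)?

Forward differences of the values at u = -2, 0, 2:
  g  : 1  -1  5
  Δ  : -2  6
  Δ^2: 8
The second differences are constant, confirming degree 2.
Interpolating (Newton forward form) and evaluating at u = -5 gives g(-5) = 19.

19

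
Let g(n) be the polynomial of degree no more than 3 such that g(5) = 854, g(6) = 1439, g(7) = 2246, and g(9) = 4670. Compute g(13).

13766

Write g(n) = an^3 + bn^2 + cn + d. Substituting each data point gives a linear system:
  125a + 25b + 5c + d = 854
  216a + 36b + 6c + d = 1439
  343a + 49b + 7c + d = 2246
  729a + 81b + 9c + d = 4670
Solving the system yields a = 6, b = 3, c = 6, d = -1.
So g(n) = 6n^3 + 3n^2 + 6n - 1.
Then g(13) = 13766.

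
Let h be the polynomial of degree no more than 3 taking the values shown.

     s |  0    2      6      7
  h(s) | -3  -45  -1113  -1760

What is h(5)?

Using the Lagrange interpolation formula with nodes 0, 2, 6, 7:
  L_0(s) = (s - 2)(s - 6)(s - 7) / -84
  L_1(s) = s(s - 6)(s - 7) / 40
  L_2(s) = s(s - 2)(s - 7) / -24
  L_3(s) = s(s - 2)(s - 6) / 35
Then h(s) = -3·L_0(s) - 45·L_1(s) - 1113·L_2(s) - 1760·L_3(s).
Expanding and collecting terms gives h(s) = -5s^3 - s^2 + s - 3.
Evaluating at s = 5: h(5) = -648.

-648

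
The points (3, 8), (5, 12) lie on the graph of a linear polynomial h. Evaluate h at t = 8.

Using the Lagrange interpolation formula with nodes 3, 5:
  L_0(t) = (t - 5) / -2
  L_1(t) = (t - 3) / 2
Then h(t) = 8·L_0(t) + 12·L_1(t).
Expanding and collecting terms gives h(t) = 2t + 2.
Evaluating at t = 8: h(8) = 18.

18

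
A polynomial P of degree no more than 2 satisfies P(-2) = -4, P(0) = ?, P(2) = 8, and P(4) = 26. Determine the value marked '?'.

-2

On equispaced nodes a degree-2 polynomial has vanishing third forward difference, so
  - P(-2) + 3·P(0) - 3·P(2) + P(4) = 0.
Substituting the known values and solving for P(0):
  3·P(0) = -6
  P(0) = -2.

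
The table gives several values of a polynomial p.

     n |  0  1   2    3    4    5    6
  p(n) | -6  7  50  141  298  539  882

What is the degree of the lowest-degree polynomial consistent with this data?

3

Forward differences of the values at n = 0, 1, 2, 3, 4, 5, 6:
  p  : -6  7  50  141  298  539  882
  Δ  : 13  43  91  157  241  343
  Δ^2: 30  48  66  84  102
  Δ^3: 18  18  18  18
  Δ^4: 0  0  0
  Δ^5: 0  0
  Δ^6: 0
The third differences are constant (18) and nonzero, while all higher differences vanish, so the minimal degree is 3.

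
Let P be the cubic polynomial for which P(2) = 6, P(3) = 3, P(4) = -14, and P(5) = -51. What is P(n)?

P(n) = -n^3 + 2n^2 + 6n - 6

Using the Lagrange interpolation formula with nodes 2, 3, 4, 5:
  L_0(n) = (n - 3)(n - 4)(n - 5) / -6
  L_1(n) = (n - 2)(n - 4)(n - 5) / 2
  L_2(n) = (n - 2)(n - 3)(n - 5) / -2
  L_3(n) = (n - 2)(n - 3)(n - 4) / 6
Then P(n) = 6·L_0(n) + 3·L_1(n) - 14·L_2(n) - 51·L_3(n).
Expanding and collecting terms gives P(n) = -n^3 + 2n^2 + 6n - 6.
Check: P(4) = -14. ✓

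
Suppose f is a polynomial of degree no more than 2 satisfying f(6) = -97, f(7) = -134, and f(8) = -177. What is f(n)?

Using the Lagrange interpolation formula with nodes 6, 7, 8:
  L_0(n) = (n - 7)(n - 8) / 2
  L_1(n) = (n - 6)(n - 8) / -1
  L_2(n) = (n - 6)(n - 7) / 2
Then f(n) = -97·L_0(n) - 134·L_1(n) - 177·L_2(n).
Expanding and collecting terms gives f(n) = -3n^2 + 2n - 1.
Check: f(6) = -97. ✓

f(n) = -3n^2 + 2n - 1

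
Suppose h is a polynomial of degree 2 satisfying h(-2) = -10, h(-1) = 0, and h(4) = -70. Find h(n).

Write h(n) = an^2 + bn + c. Substituting each data point gives a linear system:
  4a - 2b + c = -10
  a - b + c = 0
  16a + 4b + c = -70
Solving the system yields a = -4, b = -2, c = 2.
So h(n) = -4n² - 2n + 2.
Check: h(-1) = 0. ✓

h(n) = -4n^2 - 2n + 2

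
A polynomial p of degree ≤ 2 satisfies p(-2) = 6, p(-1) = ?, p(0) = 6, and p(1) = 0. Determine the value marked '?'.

On equispaced nodes a degree-2 polynomial has vanishing third forward difference, so
  - p(-2) + 3·p(-1) - 3·p(0) + p(1) = 0.
Substituting the known values and solving for p(-1):
  3·p(-1) = 24
  p(-1) = 8.

8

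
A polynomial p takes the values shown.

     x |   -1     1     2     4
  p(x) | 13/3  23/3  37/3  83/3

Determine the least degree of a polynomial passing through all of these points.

2

Divided differences on the nodes -1, 1, 2, 4:
  order 0: 13/3  23/3  37/3  83/3
  order 1: 5/3  14/3  23/3
  order 2: 1  1
  order 3: 0
The order-2 divided differences are all 1 (nonzero) and every higher order vanishes, so the data lies on a polynomial of degree exactly 2.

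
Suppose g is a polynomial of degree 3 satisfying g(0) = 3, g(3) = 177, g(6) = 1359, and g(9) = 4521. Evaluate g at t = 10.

Forward differences of the values at t = 0, 3, 6, 9:
  g  : 3  177  1359  4521
  Δ  : 174  1182  3162
  Δ^2: 1008  1980
  Δ^3: 972
The third differences are constant, confirming degree 3.
Interpolating (Newton forward form) and evaluating at t = 10 gives g(10) = 6183.

6183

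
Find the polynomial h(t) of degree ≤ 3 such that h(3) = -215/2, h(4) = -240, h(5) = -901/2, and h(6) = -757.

h(t) = -3t^3 - 3t^2 - (1/2)t + 2

Using the Lagrange interpolation formula with nodes 3, 4, 5, 6:
  L_0(t) = (t - 4)(t - 5)(t - 6) / -6
  L_1(t) = (t - 3)(t - 5)(t - 6) / 2
  L_2(t) = (t - 3)(t - 4)(t - 6) / -2
  L_3(t) = (t - 3)(t - 4)(t - 5) / 6
Then h(t) = -215/2·L_0(t) - 240·L_1(t) - 901/2·L_2(t) - 757·L_3(t).
Expanding and collecting terms gives h(t) = -3t³ - 3t² - (1/2)t + 2.
Check: h(4) = -240. ✓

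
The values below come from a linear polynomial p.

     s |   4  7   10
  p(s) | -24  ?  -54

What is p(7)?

The 2 known points determine the degree-1 polynomial uniquely.
Write p(s) = as + b. Substituting each data point gives a linear system:
  4a + b = -24
  10a + b = -54
Solving the system yields a = -5, b = -4.
So p(s) = -5s - 4.
Then p(7) = -39.

-39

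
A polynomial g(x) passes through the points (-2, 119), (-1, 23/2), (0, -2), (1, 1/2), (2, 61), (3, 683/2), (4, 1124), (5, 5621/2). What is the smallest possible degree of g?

4

Forward differences of the values at x = -2, -1, 0, 1, 2, 3, 4, 5:
  g  : 119  23/2  -2  1/2  61  683/2  1124  5621/2
  Δ  : -215/2  -27/2  5/2  121/2  561/2  1565/2  3373/2
  Δ^2: 94  16  58  220  502  904
  Δ^3: -78  42  162  282  402
  Δ^4: 120  120  120  120
  Δ^5: 0  0  0
  Δ^6: 0  0
  Δ^7: 0
The fourth differences are constant (120) and nonzero, while all higher differences vanish, so the minimal degree is 4.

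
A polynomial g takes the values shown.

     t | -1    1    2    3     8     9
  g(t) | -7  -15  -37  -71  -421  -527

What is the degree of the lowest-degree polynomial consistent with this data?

2

Divided differences on the nodes -1, 1, 2, 3, 8, 9:
  order 0: -7  -15  -37  -71  -421  -527
  order 1: -4  -22  -34  -70  -106
  order 2: -6  -6  -6  -6
  order 3: 0  0  0
  order 4: 0  0
  order 5: 0
The order-2 divided differences are all -6 (nonzero) and every higher order vanishes, so the data lies on a polynomial of degree exactly 2.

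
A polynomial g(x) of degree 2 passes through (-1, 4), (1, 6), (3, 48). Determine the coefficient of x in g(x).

1

Write g(x) = ax^2 + bx + c. Substituting each data point gives a linear system:
  a - b + c = 4
  a + b + c = 6
  9a + 3b + c = 48
Solving the system yields a = 5, b = 1, c = 0.
So g(x) = 5x^2 + x.
The coefficient of x is 1.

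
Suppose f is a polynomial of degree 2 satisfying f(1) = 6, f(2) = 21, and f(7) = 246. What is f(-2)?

21

Write f(s) = as^2 + bs + c. Substituting each data point gives a linear system:
  a + b + c = 6
  4a + 2b + c = 21
  49a + 7b + c = 246
Solving the system yields a = 5, b = 0, c = 1.
So f(s) = 5s² + 1.
Then f(-2) = 21.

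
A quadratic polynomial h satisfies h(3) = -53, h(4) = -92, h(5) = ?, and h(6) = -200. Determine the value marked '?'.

The 3 known points determine the degree-2 polynomial uniquely.
Write h(x) = ax^2 + bx + c. Substituting each data point gives a linear system:
  9a + 3b + c = -53
  16a + 4b + c = -92
  36a + 6b + c = -200
Solving the system yields a = -5, b = -4, c = 4.
So h(x) = -5x² - 4x + 4.
Then h(5) = -141.

-141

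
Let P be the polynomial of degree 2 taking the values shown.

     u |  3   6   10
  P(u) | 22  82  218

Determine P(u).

Write P(u) = au^2 + bu + c. Substituting each data point gives a linear system:
  9a + 3b + c = 22
  36a + 6b + c = 82
  100a + 10b + c = 218
Solving the system yields a = 2, b = 2, c = -2.
So P(u) = 2u^2 + 2u - 2.
Check: P(3) = 22. ✓

P(u) = 2u^2 + 2u - 2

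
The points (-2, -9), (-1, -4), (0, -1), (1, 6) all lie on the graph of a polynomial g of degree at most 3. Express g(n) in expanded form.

g(n) = n^3 + 2n^2 + 4n - 1

Write g(n) = an^3 + bn^2 + cn + d. Substituting each data point gives a linear system:
  -8a + 4b - 2c + d = -9
  -a + b - c + d = -4
  d = -1
  a + b + c + d = 6
Solving the system yields a = 1, b = 2, c = 4, d = -1.
So g(n) = n^3 + 2n^2 + 4n - 1.
Check: g(-2) = -9. ✓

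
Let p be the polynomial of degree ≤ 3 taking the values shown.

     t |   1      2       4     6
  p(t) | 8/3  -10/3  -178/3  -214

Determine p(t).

p(t) = -t^3 - (1/3)t^2 + 2t + 2

Write p(t) = at^3 + bt^2 + ct + d. Substituting each data point gives a linear system:
  a + b + c + d = 8/3
  8a + 4b + 2c + d = -10/3
  64a + 16b + 4c + d = -178/3
  216a + 36b + 6c + d = -214
Solving the system yields a = -1, b = -1/3, c = 2, d = 2.
So p(t) = -t³ - (1/3)t² + 2t + 2.
Check: p(2) = -10/3. ✓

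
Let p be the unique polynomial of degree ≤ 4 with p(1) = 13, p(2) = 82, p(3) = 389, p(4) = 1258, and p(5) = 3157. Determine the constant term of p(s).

2

Write p(s) = as^4 + bs^3 + cs^2 + ds + e. Substituting each data point gives a linear system:
  a + b + c + d + e = 13
  16a + 8b + 4c + 2d + e = 82
  81a + 27b + 9c + 3d + e = 389
  256a + 64b + 16c + 4d + e = 1258
  625a + 125b + 25c + 5d + e = 3157
Solving the system yields a = 6, b = -6, c = 5, d = 6, e = 2.
So p(s) = 6s^4 - 6s^3 + 5s^2 + 6s + 2.
The constant term is 2.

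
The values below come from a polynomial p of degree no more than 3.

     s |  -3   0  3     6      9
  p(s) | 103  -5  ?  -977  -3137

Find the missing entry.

On equispaced nodes a degree-3 polynomial has vanishing fourth forward difference, so
  p(-3) - 4·p(0) + 6·p(3) - 4·p(6) + p(9) = 0.
Substituting the known values and solving for p(3):
  6·p(3) = -894
  p(3) = -149.

-149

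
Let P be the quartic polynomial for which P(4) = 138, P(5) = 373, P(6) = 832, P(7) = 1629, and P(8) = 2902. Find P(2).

Write P(t) = at^4 + bt^3 + ct^2 + dt + e. Substituting each data point gives a linear system:
  256a + 64b + 16c + 4d + e = 138
  625a + 125b + 25c + 5d + e = 373
  1296a + 216b + 36c + 6d + e = 832
  2401a + 343b + 49c + 7d + e = 1629
  4096a + 512b + 64c + 8d + e = 2902
Solving the system yields a = 1, b = -3, c = 6, d = -5, e = -2.
So P(t) = t^4 - 3t^3 + 6t^2 - 5t - 2.
Then P(2) = 4.

4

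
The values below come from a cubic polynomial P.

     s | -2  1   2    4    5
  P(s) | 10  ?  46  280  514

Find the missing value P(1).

10

The 4 known points determine the degree-3 polynomial uniquely.
Write P(s) = as^3 + bs^2 + cs + d. Substituting each data point gives a linear system:
  -8a + 4b - 2c + d = 10
  8a + 4b + 2c + d = 46
  64a + 16b + 4c + d = 280
  125a + 25b + 5c + d = 514
Solving the system yields a = 3, b = 6, c = -3, d = 4.
So P(s) = 3s³ + 6s² - 3s + 4.
Then P(1) = 10.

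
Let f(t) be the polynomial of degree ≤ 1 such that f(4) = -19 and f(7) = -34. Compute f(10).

-49

Using the Lagrange interpolation formula with nodes 4, 7:
  L_0(t) = (t - 7) / -3
  L_1(t) = (t - 4) / 3
Then f(t) = -19·L_0(t) - 34·L_1(t).
Expanding and collecting terms gives f(t) = -5t + 1.
Evaluating at t = 10: f(10) = -49.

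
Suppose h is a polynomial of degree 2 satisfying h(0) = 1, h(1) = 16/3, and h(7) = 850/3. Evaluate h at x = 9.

472

Write h(x) = ax^2 + bx + c. Substituting each data point gives a linear system:
  c = 1
  a + b + c = 16/3
  49a + 7b + c = 850/3
Solving the system yields a = 6, b = -5/3, c = 1.
So h(x) = 6x^2 - (5/3)x + 1.
Then h(9) = 472.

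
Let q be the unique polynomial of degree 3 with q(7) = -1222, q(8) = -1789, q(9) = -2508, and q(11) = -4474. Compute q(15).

-11022

Write q(s) = as^3 + bs^2 + cs + d. Substituting each data point gives a linear system:
  343a + 49b + 7c + d = -1222
  512a + 64b + 8c + d = -1789
  729a + 81b + 9c + d = -2508
  1331a + 121b + 11c + d = -4474
Solving the system yields a = -3, b = -4, c = 0, d = 3.
So q(s) = -3s³ - 4s² + 3.
Then q(15) = -11022.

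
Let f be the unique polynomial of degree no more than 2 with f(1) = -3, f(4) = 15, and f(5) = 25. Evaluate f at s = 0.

-5

Using the Lagrange interpolation formula with nodes 1, 4, 5:
  L_0(s) = (s - 4)(s - 5) / 12
  L_1(s) = (s - 1)(s - 5) / -3
  L_2(s) = (s - 1)(s - 4) / 4
Then f(s) = -3·L_0(s) + 15·L_1(s) + 25·L_2(s).
Expanding and collecting terms gives f(s) = s² + s - 5.
Evaluating at s = 0: f(0) = -5.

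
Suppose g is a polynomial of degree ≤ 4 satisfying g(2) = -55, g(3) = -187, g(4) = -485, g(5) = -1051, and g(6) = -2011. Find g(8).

-5737

Using the Lagrange interpolation formula with nodes 2, 3, 4, 5, 6:
  L_0(x) = (x - 3)(x - 4)(x - 5)(x - 6) / 24
  L_1(x) = (x - 2)(x - 4)(x - 5)(x - 6) / -6
  L_2(x) = (x - 2)(x - 3)(x - 5)(x - 6) / 4
  L_3(x) = (x - 2)(x - 3)(x - 4)(x - 6) / -6
  L_4(x) = (x - 2)(x - 3)(x - 4)(x - 5) / 24
Then g(x) = -55·L_0(x) - 187·L_1(x) - 485·L_2(x) - 1051·L_3(x) - 2011·L_4(x).
Expanding and collecting terms gives g(x) = -x^4 - 3x^3 - x^2 - 5x - 1.
Evaluating at x = 8: g(8) = -5737.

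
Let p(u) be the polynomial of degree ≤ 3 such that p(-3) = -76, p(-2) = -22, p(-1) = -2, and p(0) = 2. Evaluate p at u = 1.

Using the Lagrange interpolation formula with nodes -3, -2, -1, 0:
  L_0(u) = (u + 2)(u + 1)u / -6
  L_1(u) = (u + 3)(u + 1)u / 2
  L_2(u) = (u + 3)(u + 2)u / -2
  L_3(u) = (u + 3)(u + 2)(u + 1) / 6
Then p(u) = -76·L_0(u) - 22·L_1(u) - 2·L_2(u) + 2·L_3(u).
Expanding and collecting terms gives p(u) = 3u^3 + u^2 + 2u + 2.
Evaluating at u = 1: p(1) = 8.

8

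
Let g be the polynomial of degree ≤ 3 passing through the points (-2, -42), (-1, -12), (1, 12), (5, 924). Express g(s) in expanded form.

g(s) = 6s^3 + 6s^2 + 6s - 6

Using the Lagrange interpolation formula with nodes -2, -1, 1, 5:
  L_0(s) = (s + 1)(s - 1)(s - 5) / -21
  L_1(s) = (s + 2)(s - 1)(s - 5) / 12
  L_2(s) = (s + 2)(s + 1)(s - 5) / -24
  L_3(s) = (s + 2)(s + 1)(s - 1) / 168
Then g(s) = -42·L_0(s) - 12·L_1(s) + 12·L_2(s) + 924·L_3(s).
Expanding and collecting terms gives g(s) = 6s³ + 6s² + 6s - 6.
Check: g(1) = 12. ✓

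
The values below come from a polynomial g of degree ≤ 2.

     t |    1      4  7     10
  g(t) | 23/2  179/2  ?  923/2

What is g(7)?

479/2

On equispaced nodes a degree-2 polynomial has vanishing third forward difference, so
  - g(1) + 3·g(4) - 3·g(7) + g(10) = 0.
Substituting the known values and solving for g(7):
  -3·g(7) = -1437/2
  g(7) = 479/2.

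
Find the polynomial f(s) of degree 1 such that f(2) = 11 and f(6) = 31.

f(s) = 5s + 1

Using the Lagrange interpolation formula with nodes 2, 6:
  L_0(s) = (s - 6) / -4
  L_1(s) = (s - 2) / 4
Then f(s) = 11·L_0(s) + 31·L_1(s).
Expanding and collecting terms gives f(s) = 5s + 1.
Check: f(2) = 11. ✓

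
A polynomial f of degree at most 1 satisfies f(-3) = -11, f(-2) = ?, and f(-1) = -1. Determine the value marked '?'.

The 2 known points determine the degree-1 polynomial uniquely.
Write f(t) = at + b. Substituting each data point gives a linear system:
  -3a + b = -11
  -a + b = -1
Solving the system yields a = 5, b = 4.
So f(t) = 5t + 4.
Then f(-2) = -6.

-6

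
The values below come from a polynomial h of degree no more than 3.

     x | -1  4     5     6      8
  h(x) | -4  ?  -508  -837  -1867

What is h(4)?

The 4 known points determine the degree-3 polynomial uniquely.
Write h(x) = ax^3 + bx^2 + cx + d. Substituting each data point gives a linear system:
  -a + b - c + d = -4
  125a + 25b + 5c + d = -508
  216a + 36b + 6c + d = -837
  512a + 64b + 8c + d = -1867
Solving the system yields a = -3, b = -5, c = -1, d = -3.
So h(x) = -3x^3 - 5x^2 - x - 3.
Then h(4) = -279.

-279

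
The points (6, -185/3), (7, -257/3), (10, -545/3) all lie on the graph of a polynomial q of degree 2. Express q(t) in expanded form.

Using the Lagrange interpolation formula with nodes 6, 7, 10:
  L_0(t) = (t - 7)(t - 10) / 4
  L_1(t) = (t - 6)(t - 10) / -3
  L_2(t) = (t - 6)(t - 7) / 12
Then q(t) = -185/3·L_0(t) - 257/3·L_1(t) - 545/3·L_2(t).
Expanding and collecting terms gives q(t) = -2t^2 + 2t - 5/3.
Check: q(10) = -545/3. ✓

q(t) = -2t^2 + 2t - 5/3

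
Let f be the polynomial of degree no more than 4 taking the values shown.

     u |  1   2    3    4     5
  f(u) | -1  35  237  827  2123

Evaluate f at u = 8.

14867

Write f(u) = au^4 + bu^3 + cu^2 + du + e. Substituting each data point gives a linear system:
  a + b + c + d + e = -1
  16a + 8b + 4c + 2d + e = 35
  81a + 27b + 9c + 3d + e = 237
  256a + 64b + 16c + 4d + e = 827
  625a + 125b + 25c + 5d + e = 2123
Solving the system yields a = 4, b = -3, c = 1, d = -6, e = 3.
So f(u) = 4u^4 - 3u^3 + u^2 - 6u + 3.
Then f(8) = 14867.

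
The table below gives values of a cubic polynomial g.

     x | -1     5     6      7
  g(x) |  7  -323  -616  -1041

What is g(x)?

g(x) = -4x^3 + 6x^2 + 5x + 2

Write g(x) = ax^3 + bx^2 + cx + d. Substituting each data point gives a linear system:
  -a + b - c + d = 7
  125a + 25b + 5c + d = -323
  216a + 36b + 6c + d = -616
  343a + 49b + 7c + d = -1041
Solving the system yields a = -4, b = 6, c = 5, d = 2.
So g(x) = -4x^3 + 6x^2 + 5x + 2.
Check: g(6) = -616. ✓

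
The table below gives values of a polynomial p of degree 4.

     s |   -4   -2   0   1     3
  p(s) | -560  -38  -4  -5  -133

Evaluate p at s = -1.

-5

Using the Lagrange interpolation formula with nodes -4, -2, 0, 1, 3:
  L_0(s) = (s + 2)s(s - 1)(s - 3) / 280
  L_1(s) = (s + 4)s(s - 1)(s - 3) / -60
  L_2(s) = (s + 4)(s + 2)(s - 1)(s - 3) / 24
  L_3(s) = (s + 4)(s + 2)s(s - 3) / -30
  L_4(s) = (s + 4)(s + 2)s(s - 1) / 210
Then p(s) = -560·L_0(s) - 38·L_1(s) - 4·L_2(s) - 5·L_3(s) - 133·L_4(s).
Expanding and collecting terms gives p(s) = -2s⁴ + s³ + s² - s - 4.
Evaluating at s = -1: p(-1) = -5.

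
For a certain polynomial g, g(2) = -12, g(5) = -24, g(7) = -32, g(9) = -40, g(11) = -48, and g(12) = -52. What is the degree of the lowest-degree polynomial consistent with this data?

Divided differences on the nodes 2, 5, 7, 9, 11, 12:
  order 0: -12  -24  -32  -40  -48  -52
  order 1: -4  -4  -4  -4  -4
  order 2: 0  0  0  0
  order 3: 0  0  0
  order 4: 0  0
  order 5: 0
The order-1 divided differences are all -4 (nonzero) and every higher order vanishes, so the data lies on a polynomial of degree exactly 1.

1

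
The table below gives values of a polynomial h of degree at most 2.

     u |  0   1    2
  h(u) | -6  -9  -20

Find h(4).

-66

Forward differences of the values at u = 0, 1, 2:
  h  : -6  -9  -20
  Δ  : -3  -11
  Δ^2: -8
The second differences are constant, confirming degree 2.
Interpolating (Newton forward form) and evaluating at u = 4 gives h(4) = -66.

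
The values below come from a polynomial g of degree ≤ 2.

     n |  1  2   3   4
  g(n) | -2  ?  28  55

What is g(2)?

On equispaced nodes a degree-2 polynomial has vanishing third forward difference, so
  - g(1) + 3·g(2) - 3·g(3) + g(4) = 0.
Substituting the known values and solving for g(2):
  3·g(2) = 27
  g(2) = 9.

9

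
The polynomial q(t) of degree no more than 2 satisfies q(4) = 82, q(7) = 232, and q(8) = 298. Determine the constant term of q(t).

Write q(t) = at^2 + bt + c. Substituting each data point gives a linear system:
  16a + 4b + c = 82
  49a + 7b + c = 232
  64a + 8b + c = 298
Solving the system yields a = 4, b = 6, c = -6.
So q(t) = 4t² + 6t - 6.
The constant term is -6.

-6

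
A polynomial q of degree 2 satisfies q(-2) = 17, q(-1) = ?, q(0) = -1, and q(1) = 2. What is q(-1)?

4

The 3 known points determine the degree-2 polynomial uniquely.
Write q(u) = au^2 + bu + c. Substituting each data point gives a linear system:
  4a - 2b + c = 17
  c = -1
  a + b + c = 2
Solving the system yields a = 4, b = -1, c = -1.
So q(u) = 4u^2 - u - 1.
Then q(-1) = 4.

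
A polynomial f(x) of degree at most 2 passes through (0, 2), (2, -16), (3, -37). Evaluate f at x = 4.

Write f(x) = ax^2 + bx + c. Substituting each data point gives a linear system:
  c = 2
  4a + 2b + c = -16
  9a + 3b + c = -37
Solving the system yields a = -4, b = -1, c = 2.
So f(x) = -4x^2 - x + 2.
Then f(4) = -66.

-66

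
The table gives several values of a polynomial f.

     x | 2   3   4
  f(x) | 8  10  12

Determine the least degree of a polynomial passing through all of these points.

1

Forward differences of the values at x = 2, 3, 4:
  f  : 8  10  12
  Δ  : 2  2
  Δ^2: 0
The first differences are constant (2) and nonzero, while all higher differences vanish, so the minimal degree is 1.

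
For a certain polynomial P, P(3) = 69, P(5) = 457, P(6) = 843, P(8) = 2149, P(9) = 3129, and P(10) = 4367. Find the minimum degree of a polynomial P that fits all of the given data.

Divided differences on the nodes 3, 5, 6, 8, 9, 10:
  order 0: 69  457  843  2149  3129  4367
  order 1: 194  386  653  980  1238
  order 2: 64  89  109  129
  order 3: 5  5  5
  order 4: 0  0
  order 5: 0
The order-3 divided differences are all 5 (nonzero) and every higher order vanishes, so the data lies on a polynomial of degree exactly 3.

3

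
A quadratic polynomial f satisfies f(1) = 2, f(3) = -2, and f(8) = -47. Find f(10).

Using the Lagrange interpolation formula with nodes 1, 3, 8:
  L_0(u) = (u - 3)(u - 8) / 14
  L_1(u) = (u - 1)(u - 8) / -10
  L_2(u) = (u - 1)(u - 3) / 35
Then f(u) = 2·L_0(u) - 2·L_1(u) - 47·L_2(u).
Expanding and collecting terms gives f(u) = -u^2 + 2u + 1.
Evaluating at u = 10: f(10) = -79.

-79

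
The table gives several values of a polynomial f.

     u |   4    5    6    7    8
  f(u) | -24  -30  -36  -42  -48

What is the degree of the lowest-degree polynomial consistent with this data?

1

Forward differences of the values at u = 4, 5, 6, 7, 8:
  f  : -24  -30  -36  -42  -48
  Δ  : -6  -6  -6  -6
  Δ^2: 0  0  0
  Δ^3: 0  0
  Δ^4: 0
The first differences are constant (-6) and nonzero, while all higher differences vanish, so the minimal degree is 1.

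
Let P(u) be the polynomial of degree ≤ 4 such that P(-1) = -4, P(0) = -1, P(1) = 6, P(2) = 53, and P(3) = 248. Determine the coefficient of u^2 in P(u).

-1

Write P(u) = au^4 + bu^3 + cu^2 + du + e. Substituting each data point gives a linear system:
  a - b + c - d + e = -4
  e = -1
  a + b + c + d + e = 6
  16a + 8b + 4c + 2d + e = 53
  81a + 27b + 9c + 3d + e = 248
Solving the system yields a = 3, b = 0, c = -1, d = 5, e = -1.
So P(u) = 3u⁴ - u² + 5u - 1.
The coefficient of u^2 is -1.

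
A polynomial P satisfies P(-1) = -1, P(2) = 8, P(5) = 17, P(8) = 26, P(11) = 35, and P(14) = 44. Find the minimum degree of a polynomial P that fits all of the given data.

1

Forward differences of the values at u = -1, 2, 5, 8, 11, 14:
  P  : -1  8  17  26  35  44
  Δ  : 9  9  9  9  9
  Δ^2: 0  0  0  0
  Δ^3: 0  0  0
  Δ^4: 0  0
  Δ^5: 0
The first differences are constant (9) and nonzero, while all higher differences vanish, so the minimal degree is 1.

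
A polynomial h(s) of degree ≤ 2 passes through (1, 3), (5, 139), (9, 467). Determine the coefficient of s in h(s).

Write h(s) = as^2 + bs + c. Substituting each data point gives a linear system:
  a + b + c = 3
  25a + 5b + c = 139
  81a + 9b + c = 467
Solving the system yields a = 6, b = -2, c = -1.
So h(s) = 6s^2 - 2s - 1.
The coefficient of s is -2.

-2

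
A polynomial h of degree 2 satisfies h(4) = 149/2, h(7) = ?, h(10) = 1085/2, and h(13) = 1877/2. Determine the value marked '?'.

The 3 known points determine the degree-2 polynomial uniquely.
Write h(u) = au^2 + bu + c. Substituting each data point gives a linear system:
  16a + 4b + c = 149/2
  100a + 10b + c = 1085/2
  169a + 13b + c = 1877/2
Solving the system yields a = 6, b = -6, c = 5/2.
So h(u) = 6u² - 6u + 5/2.
Then h(7) = 509/2.

509/2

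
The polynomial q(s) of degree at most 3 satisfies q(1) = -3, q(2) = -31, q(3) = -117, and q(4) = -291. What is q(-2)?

33

Using the Lagrange interpolation formula with nodes 1, 2, 3, 4:
  L_0(s) = (s - 2)(s - 3)(s - 4) / -6
  L_1(s) = (s - 1)(s - 3)(s - 4) / 2
  L_2(s) = (s - 1)(s - 2)(s - 4) / -2
  L_3(s) = (s - 1)(s - 2)(s - 3) / 6
Then q(s) = -3·L_0(s) - 31·L_1(s) - 117·L_2(s) - 291·L_3(s).
Expanding and collecting terms gives q(s) = -5s³ + s² + 4s - 3.
Evaluating at s = -2: q(-2) = 33.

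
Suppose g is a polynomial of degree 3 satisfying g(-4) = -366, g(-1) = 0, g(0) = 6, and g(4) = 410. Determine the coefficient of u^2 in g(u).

Write g(u) = au^3 + bu^2 + cu + d. Substituting each data point gives a linear system:
  -64a + 16b - 4c + d = -366
  -a + b - c + d = 0
  d = 6
  64a + 16b + 4c + d = 410
Solving the system yields a = 6, b = 1, c = 1, d = 6.
So g(u) = 6u^3 + u^2 + u + 6.
The coefficient of u^2 is 1.

1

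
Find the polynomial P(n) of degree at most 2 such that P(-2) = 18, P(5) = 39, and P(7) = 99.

Using the Lagrange interpolation formula with nodes -2, 5, 7:
  L_0(n) = (n - 5)(n - 7) / 63
  L_1(n) = (n + 2)(n - 7) / -14
  L_2(n) = (n + 2)(n - 5) / 18
Then P(n) = 18·L_0(n) + 39·L_1(n) + 99·L_2(n).
Expanding and collecting terms gives P(n) = 3n² - 6n - 6.
Check: P(7) = 99. ✓

P(n) = 3n^2 - 6n - 6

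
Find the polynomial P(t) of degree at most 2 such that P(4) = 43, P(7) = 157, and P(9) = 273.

Write P(t) = at^2 + bt + c. Substituting each data point gives a linear system:
  16a + 4b + c = 43
  49a + 7b + c = 157
  81a + 9b + c = 273
Solving the system yields a = 4, b = -6, c = 3.
So P(t) = 4t² - 6t + 3.
Check: P(7) = 157. ✓

P(t) = 4t^2 - 6t + 3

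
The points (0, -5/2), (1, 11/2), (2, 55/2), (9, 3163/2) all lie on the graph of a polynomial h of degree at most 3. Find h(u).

h(u) = 2u^3 + u^2 + 5u - 5/2

Using the Lagrange interpolation formula with nodes 0, 1, 2, 9:
  L_0(u) = (u - 1)(u - 2)(u - 9) / -18
  L_1(u) = u(u - 2)(u - 9) / 8
  L_2(u) = u(u - 1)(u - 9) / -14
  L_3(u) = u(u - 1)(u - 2) / 504
Then h(u) = -5/2·L_0(u) + 11/2·L_1(u) + 55/2·L_2(u) + 3163/2·L_3(u).
Expanding and collecting terms gives h(u) = 2u^3 + u^2 + 5u - 5/2.
Check: h(2) = 55/2. ✓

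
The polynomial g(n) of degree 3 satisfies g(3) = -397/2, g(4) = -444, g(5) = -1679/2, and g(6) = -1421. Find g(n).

g(n) = -6n^3 - 3n^2 - (5/2)n - 2

Write g(n) = an^3 + bn^2 + cn + d. Substituting each data point gives a linear system:
  27a + 9b + 3c + d = -397/2
  64a + 16b + 4c + d = -444
  125a + 25b + 5c + d = -1679/2
  216a + 36b + 6c + d = -1421
Solving the system yields a = -6, b = -3, c = -5/2, d = -2.
So g(n) = -6n³ - 3n² - (5/2)n - 2.
Check: g(5) = -1679/2. ✓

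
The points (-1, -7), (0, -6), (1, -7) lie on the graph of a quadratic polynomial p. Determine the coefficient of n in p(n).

Write p(n) = an^2 + bn + c. Substituting each data point gives a linear system:
  a - b + c = -7
  c = -6
  a + b + c = -7
Solving the system yields a = -1, b = 0, c = -6.
So p(n) = -n² - 6.
The coefficient of n is 0.

0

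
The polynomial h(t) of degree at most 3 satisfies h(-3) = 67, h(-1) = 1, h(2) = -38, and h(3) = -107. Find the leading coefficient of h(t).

Write h(t) = at^3 + bt^2 + ct + d. Substituting each data point gives a linear system:
  -27a + 9b - 3c + d = 67
  -a + b - c + d = 1
  8a + 4b + 2c + d = -38
  27a + 9b + 3c + d = -107
Solving the system yields a = -3, b = -2, c = -2, d = -2.
So h(t) = -3t^3 - 2t^2 - 2t - 2.
The leading coefficient is -3.

-3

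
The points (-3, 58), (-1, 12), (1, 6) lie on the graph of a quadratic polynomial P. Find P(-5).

144

Forward differences of the values at s = -3, -1, 1:
  P  : 58  12  6
  Δ  : -46  -6
  Δ^2: 40
The second differences are constant, confirming degree 2.
Interpolating (Newton forward form) and evaluating at s = -5 gives P(-5) = 144.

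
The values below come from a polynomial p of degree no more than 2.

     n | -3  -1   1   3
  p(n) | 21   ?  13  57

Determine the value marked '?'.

1

On equispaced nodes a degree-2 polynomial has vanishing third forward difference, so
  - p(-3) + 3·p(-1) - 3·p(1) + p(3) = 0.
Substituting the known values and solving for p(-1):
  3·p(-1) = 3
  p(-1) = 1.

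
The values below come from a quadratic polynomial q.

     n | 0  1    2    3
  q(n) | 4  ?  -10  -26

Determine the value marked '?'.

0

The 3 known points determine the degree-2 polynomial uniquely.
Write q(n) = an^2 + bn + c. Substituting each data point gives a linear system:
  c = 4
  4a + 2b + c = -10
  9a + 3b + c = -26
Solving the system yields a = -3, b = -1, c = 4.
So q(n) = -3n² - n + 4.
Then q(1) = 0.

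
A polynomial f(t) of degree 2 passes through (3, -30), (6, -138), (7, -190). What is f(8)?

Write f(t) = at^2 + bt + c. Substituting each data point gives a linear system:
  9a + 3b + c = -30
  36a + 6b + c = -138
  49a + 7b + c = -190
Solving the system yields a = -4, b = 0, c = 6.
So f(t) = -4t^2 + 6.
Then f(8) = -250.

-250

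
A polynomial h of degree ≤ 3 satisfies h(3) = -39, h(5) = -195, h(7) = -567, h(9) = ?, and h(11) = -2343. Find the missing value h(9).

The 4 known points determine the degree-3 polynomial uniquely.
Write h(s) = as^3 + bs^2 + cs + d. Substituting each data point gives a linear system:
  27a + 9b + 3c + d = -39
  125a + 25b + 5c + d = -195
  343a + 49b + 7c + d = -567
  1331a + 121b + 11c + d = -2343
Solving the system yields a = -2, b = 3, c = -4, d = 0.
So h(s) = -2s³ + 3s² - 4s.
Then h(9) = -1251.

-1251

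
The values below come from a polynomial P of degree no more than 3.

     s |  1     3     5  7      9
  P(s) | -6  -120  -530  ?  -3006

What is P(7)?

-1428

On equispaced nodes a degree-3 polynomial has vanishing fourth forward difference, so
  P(1) - 4·P(3) + 6·P(5) - 4·P(7) + P(9) = 0.
Substituting the known values and solving for P(7):
  -4·P(7) = 5712
  P(7) = -1428.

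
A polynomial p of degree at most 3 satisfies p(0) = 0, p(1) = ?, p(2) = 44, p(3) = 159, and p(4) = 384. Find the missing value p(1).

3

The 4 known points determine the degree-3 polynomial uniquely.
Write p(s) = as^3 + bs^2 + cs + d. Substituting each data point gives a linear system:
  d = 0
  8a + 4b + 2c + d = 44
  27a + 9b + 3c + d = 159
  64a + 16b + 4c + d = 384
Solving the system yields a = 6, b = 1, c = -4, d = 0.
So p(s) = 6s^3 + s^2 - 4s.
Then p(1) = 3.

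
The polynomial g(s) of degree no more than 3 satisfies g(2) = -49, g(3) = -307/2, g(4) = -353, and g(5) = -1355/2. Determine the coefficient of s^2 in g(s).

Write g(s) = as^3 + bs^2 + cs + d. Substituting each data point gives a linear system:
  8a + 4b + 2c + d = -49
  27a + 9b + 3c + d = -307/2
  64a + 16b + 4c + d = -353
  125a + 25b + 5c + d = -1355/2
Solving the system yields a = -5, b = -5/2, c = 3, d = -5.
So g(s) = -5s^3 - (5/2)s^2 + 3s - 5.
The coefficient of s^2 is -5/2.

-5/2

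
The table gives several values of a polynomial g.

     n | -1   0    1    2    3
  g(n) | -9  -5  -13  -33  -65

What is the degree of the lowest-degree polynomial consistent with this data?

2

Forward differences of the values at n = -1, 0, 1, 2, 3:
  g  : -9  -5  -13  -33  -65
  Δ  : 4  -8  -20  -32
  Δ^2: -12  -12  -12
  Δ^3: 0  0
  Δ^4: 0
The second differences are constant (-12) and nonzero, while all higher differences vanish, so the minimal degree is 2.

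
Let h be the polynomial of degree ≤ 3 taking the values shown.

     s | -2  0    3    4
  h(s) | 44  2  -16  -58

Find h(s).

h(s) = -2s^3 + 5s^2 - 3s + 2

Write h(s) = as^3 + bs^2 + cs + d. Substituting each data point gives a linear system:
  -8a + 4b - 2c + d = 44
  d = 2
  27a + 9b + 3c + d = -16
  64a + 16b + 4c + d = -58
Solving the system yields a = -2, b = 5, c = -3, d = 2.
So h(s) = -2s^3 + 5s^2 - 3s + 2.
Check: h(4) = -58. ✓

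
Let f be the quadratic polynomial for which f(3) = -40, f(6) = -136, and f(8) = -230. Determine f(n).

f(n) = -3n^2 - 5n + 2

Using the Lagrange interpolation formula with nodes 3, 6, 8:
  L_0(n) = (n - 6)(n - 8) / 15
  L_1(n) = (n - 3)(n - 8) / -6
  L_2(n) = (n - 3)(n - 6) / 10
Then f(n) = -40·L_0(n) - 136·L_1(n) - 230·L_2(n).
Expanding and collecting terms gives f(n) = -3n^2 - 5n + 2.
Check: f(6) = -136. ✓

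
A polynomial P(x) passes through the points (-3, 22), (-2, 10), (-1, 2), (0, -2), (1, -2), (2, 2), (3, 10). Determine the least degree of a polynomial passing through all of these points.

2

Forward differences of the values at x = -3, -2, -1, 0, 1, 2, 3:
  P  : 22  10  2  -2  -2  2  10
  Δ  : -12  -8  -4  0  4  8
  Δ^2: 4  4  4  4  4
  Δ^3: 0  0  0  0
  Δ^4: 0  0  0
  Δ^5: 0  0
  Δ^6: 0
The second differences are constant (4) and nonzero, while all higher differences vanish, so the minimal degree is 2.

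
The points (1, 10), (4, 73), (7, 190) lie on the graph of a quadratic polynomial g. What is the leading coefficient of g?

3

Write g(s) = as^2 + bs + c. Substituting each data point gives a linear system:
  a + b + c = 10
  16a + 4b + c = 73
  49a + 7b + c = 190
Solving the system yields a = 3, b = 6, c = 1.
So g(s) = 3s^2 + 6s + 1.
The leading coefficient is 3.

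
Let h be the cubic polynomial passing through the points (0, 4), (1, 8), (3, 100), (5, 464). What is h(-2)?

Using the Lagrange interpolation formula with nodes 0, 1, 3, 5:
  L_0(t) = (t - 1)(t - 3)(t - 5) / -15
  L_1(t) = t(t - 3)(t - 5) / 8
  L_2(t) = t(t - 1)(t - 5) / -12
  L_3(t) = t(t - 1)(t - 3) / 40
Then h(t) = 4·L_0(t) + 8·L_1(t) + 100·L_2(t) + 464·L_3(t).
Expanding and collecting terms gives h(t) = 4t^3 - 2t^2 + 2t + 4.
Evaluating at t = -2: h(-2) = -40.

-40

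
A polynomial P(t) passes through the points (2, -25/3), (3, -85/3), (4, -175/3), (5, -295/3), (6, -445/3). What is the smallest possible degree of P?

2

Forward differences of the values at t = 2, 3, 4, 5, 6:
  P  : -25/3  -85/3  -175/3  -295/3  -445/3
  Δ  : -20  -30  -40  -50
  Δ^2: -10  -10  -10
  Δ^3: 0  0
  Δ^4: 0
The second differences are constant (-10) and nonzero, while all higher differences vanish, so the minimal degree is 2.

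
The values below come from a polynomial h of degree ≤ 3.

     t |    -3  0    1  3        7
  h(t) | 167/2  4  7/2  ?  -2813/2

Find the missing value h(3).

-205/2

The 4 known points determine the degree-3 polynomial uniquely.
Write h(t) = at^3 + bt^2 + ct + d. Substituting each data point gives a linear system:
  -27a + 9b - 3c + d = 167/2
  d = 4
  a + b + c + d = 7/2
  343a + 49b + 7c + d = -2813/2
Solving the system yields a = -4, b = -3/2, c = 5, d = 4.
So h(t) = -4t³ - (3/2)t² + 5t + 4.
Then h(3) = -205/2.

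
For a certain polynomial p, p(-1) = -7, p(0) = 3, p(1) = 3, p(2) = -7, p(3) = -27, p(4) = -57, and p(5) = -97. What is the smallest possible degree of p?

Forward differences of the values at t = -1, 0, 1, 2, 3, 4, 5:
  p  : -7  3  3  -7  -27  -57  -97
  Δ  : 10  0  -10  -20  -30  -40
  Δ^2: -10  -10  -10  -10  -10
  Δ^3: 0  0  0  0
  Δ^4: 0  0  0
  Δ^5: 0  0
  Δ^6: 0
The second differences are constant (-10) and nonzero, while all higher differences vanish, so the minimal degree is 2.

2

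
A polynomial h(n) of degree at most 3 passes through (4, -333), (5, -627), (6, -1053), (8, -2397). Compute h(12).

Using the Lagrange interpolation formula with nodes 4, 5, 6, 8:
  L_0(n) = (n - 5)(n - 6)(n - 8) / -8
  L_1(n) = (n - 4)(n - 6)(n - 8) / 3
  L_2(n) = (n - 4)(n - 5)(n - 8) / -4
  L_3(n) = (n - 4)(n - 5)(n - 6) / 24
Then h(n) = -333·L_0(n) - 627·L_1(n) - 1053·L_2(n) - 2397·L_3(n).
Expanding and collecting terms gives h(n) = -4n³ - 6n² + 4n + 3.
Evaluating at n = 12: h(12) = -7725.

-7725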